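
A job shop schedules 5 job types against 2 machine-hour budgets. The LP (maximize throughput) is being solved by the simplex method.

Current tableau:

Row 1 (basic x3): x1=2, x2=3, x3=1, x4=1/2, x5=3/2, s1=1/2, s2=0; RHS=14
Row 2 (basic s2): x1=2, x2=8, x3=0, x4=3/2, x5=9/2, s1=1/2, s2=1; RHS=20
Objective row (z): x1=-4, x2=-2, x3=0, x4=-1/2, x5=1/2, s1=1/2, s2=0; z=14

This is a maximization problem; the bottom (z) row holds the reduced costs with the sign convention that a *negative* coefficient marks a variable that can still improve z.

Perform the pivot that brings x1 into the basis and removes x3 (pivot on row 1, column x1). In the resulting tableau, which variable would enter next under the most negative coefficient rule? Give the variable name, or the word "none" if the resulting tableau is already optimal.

Pivot element 2. New z-row = old z-row − (-4)·(row 1/2).
Updated z-row coefficients: x1: 0, x2: 4, x3: 2, x4: 1/2, x5: 7/2, s1: 3/2, s2: 0.
No coefficient is strictly negative; the tableau after this pivot is optimal.

none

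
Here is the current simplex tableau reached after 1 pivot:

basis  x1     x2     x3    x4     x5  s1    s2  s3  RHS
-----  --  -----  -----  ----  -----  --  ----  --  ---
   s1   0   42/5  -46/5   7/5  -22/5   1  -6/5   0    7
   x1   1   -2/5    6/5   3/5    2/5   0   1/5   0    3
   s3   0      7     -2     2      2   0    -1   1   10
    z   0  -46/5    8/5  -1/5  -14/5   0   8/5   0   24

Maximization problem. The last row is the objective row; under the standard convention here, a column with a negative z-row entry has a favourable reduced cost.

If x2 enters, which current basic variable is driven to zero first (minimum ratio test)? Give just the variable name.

s1

Ratios: row 1 (s1): 7/(42/5) = 5/6; row 2 (x1): entry -2/5 ≤ 0, skip; row 3 (s3): 10/7 = 10/7.
Minimum ratio 5/6 is in the s1 row, so s1 leaves.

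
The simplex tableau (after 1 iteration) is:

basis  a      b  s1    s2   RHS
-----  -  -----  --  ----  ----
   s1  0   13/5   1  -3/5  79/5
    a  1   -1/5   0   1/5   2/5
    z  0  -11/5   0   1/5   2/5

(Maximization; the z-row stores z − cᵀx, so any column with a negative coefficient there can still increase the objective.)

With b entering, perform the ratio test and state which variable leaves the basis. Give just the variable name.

Ratios: row 1 (s1): (79/5)/(13/5) = 79/13; row 2 (a): entry -1/5 ≤ 0, skip.
Minimum ratio 79/13 is in the s1 row, so s1 leaves.

s1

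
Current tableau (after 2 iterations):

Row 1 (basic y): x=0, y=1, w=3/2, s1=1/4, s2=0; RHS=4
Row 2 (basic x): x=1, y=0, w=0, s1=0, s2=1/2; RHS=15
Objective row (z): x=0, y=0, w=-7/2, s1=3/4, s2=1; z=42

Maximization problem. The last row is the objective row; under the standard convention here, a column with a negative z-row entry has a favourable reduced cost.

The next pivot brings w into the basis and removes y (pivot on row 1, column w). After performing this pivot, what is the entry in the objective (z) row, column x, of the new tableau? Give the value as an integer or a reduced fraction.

0

Pivot element is row 1, column w: 3/2.
Normalize row 1: new (row 1, x) = 0/(3/2) = 0.
z-row ← z-row − (-7/2)·(new row 1): 0 − (-7/2)·0 = 0.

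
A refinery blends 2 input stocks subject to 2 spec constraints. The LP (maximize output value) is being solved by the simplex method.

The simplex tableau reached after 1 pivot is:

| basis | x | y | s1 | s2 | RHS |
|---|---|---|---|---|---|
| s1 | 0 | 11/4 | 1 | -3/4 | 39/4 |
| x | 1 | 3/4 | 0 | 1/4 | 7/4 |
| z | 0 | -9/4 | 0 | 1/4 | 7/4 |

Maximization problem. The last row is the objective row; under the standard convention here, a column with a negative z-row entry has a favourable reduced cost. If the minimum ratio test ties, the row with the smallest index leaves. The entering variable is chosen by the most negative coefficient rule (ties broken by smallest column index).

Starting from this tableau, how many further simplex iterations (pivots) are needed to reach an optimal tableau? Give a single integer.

pivot: y in, x out → z = 7
No improving column remains; optimal.

1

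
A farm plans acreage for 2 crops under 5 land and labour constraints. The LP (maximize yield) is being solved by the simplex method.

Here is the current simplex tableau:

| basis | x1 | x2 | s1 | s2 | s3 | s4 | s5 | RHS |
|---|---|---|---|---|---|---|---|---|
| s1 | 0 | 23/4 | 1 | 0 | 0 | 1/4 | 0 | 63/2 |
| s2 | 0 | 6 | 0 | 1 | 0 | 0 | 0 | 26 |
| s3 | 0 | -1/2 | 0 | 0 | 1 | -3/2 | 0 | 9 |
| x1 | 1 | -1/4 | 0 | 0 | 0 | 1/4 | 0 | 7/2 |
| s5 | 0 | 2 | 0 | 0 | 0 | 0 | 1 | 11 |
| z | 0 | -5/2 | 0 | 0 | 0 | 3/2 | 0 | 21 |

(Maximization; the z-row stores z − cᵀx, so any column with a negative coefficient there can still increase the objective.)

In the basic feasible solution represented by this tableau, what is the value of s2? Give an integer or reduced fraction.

s2 is basic (row 2); its value is the RHS of that row: 26.

26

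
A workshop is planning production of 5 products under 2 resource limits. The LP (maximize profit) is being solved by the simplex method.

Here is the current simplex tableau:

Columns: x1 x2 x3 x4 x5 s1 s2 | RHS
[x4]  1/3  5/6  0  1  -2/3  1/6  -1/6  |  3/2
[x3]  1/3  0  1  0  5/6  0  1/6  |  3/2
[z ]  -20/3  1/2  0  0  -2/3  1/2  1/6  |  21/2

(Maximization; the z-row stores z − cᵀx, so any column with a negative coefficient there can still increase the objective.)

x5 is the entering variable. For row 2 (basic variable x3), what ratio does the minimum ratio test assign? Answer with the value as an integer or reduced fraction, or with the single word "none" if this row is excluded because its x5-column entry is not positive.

9/5

Ratio = RHS / (x5 entry) = (3/2) / (5/6) = 9/5.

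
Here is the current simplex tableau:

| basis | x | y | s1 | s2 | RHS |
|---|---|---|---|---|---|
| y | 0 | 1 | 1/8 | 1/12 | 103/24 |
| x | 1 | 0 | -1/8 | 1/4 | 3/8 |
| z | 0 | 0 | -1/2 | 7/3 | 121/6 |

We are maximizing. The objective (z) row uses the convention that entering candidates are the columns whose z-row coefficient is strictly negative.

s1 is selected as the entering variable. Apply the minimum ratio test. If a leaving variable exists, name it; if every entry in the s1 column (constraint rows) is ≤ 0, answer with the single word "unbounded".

Ratios: row 1 (y): (103/24)/(1/8) = 103/3; row 2 (x): entry -1/8 ≤ 0, skip.
Minimum ratio is in the y row, so y leaves.

y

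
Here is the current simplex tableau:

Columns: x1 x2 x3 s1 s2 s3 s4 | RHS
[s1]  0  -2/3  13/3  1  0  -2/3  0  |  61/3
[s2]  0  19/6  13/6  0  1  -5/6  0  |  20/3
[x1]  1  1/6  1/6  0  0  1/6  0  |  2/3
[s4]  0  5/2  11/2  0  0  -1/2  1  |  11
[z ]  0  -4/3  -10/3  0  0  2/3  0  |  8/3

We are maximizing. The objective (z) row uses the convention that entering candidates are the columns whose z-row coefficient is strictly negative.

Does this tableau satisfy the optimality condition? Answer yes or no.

no

Column x2 has objective-row coefficient -4/3, which is negative; an improving pivot exists, so not yet optimal.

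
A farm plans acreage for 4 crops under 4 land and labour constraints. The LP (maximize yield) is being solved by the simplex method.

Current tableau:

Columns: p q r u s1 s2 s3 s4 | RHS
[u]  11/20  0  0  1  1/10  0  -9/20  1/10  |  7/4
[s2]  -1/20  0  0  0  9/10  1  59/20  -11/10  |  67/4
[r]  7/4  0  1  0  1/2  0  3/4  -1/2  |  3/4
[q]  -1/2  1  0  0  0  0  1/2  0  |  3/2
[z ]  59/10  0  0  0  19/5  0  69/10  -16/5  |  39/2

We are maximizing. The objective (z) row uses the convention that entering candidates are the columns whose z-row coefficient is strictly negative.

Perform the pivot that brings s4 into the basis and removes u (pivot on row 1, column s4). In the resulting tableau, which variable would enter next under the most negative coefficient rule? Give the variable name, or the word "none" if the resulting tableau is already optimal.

s3

Pivot element 1/10. New z-row = old z-row − (-16/5)·(row 1/(1/10)).
Updated z-row coefficients: p: 47/2, q: 0, r: 0, u: 32, s1: 7, s2: 0, s3: -15/2, s4: 0.
The most negative is -15/2 in column s3, so s3 would enter next.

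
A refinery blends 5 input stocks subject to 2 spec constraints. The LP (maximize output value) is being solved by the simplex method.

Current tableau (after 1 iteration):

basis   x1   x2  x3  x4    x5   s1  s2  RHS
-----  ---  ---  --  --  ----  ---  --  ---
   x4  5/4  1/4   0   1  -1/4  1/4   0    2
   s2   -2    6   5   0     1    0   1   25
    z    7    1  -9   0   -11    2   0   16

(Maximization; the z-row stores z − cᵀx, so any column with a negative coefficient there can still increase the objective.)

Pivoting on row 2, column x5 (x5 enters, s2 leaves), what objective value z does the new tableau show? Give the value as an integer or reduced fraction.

291

Minimum ratio for x5: 25/1 = 25.
z changes by −(z-row coeff of x5)·ratio = −(-11)·25 = 275.
New z = 16 + 275 = 291.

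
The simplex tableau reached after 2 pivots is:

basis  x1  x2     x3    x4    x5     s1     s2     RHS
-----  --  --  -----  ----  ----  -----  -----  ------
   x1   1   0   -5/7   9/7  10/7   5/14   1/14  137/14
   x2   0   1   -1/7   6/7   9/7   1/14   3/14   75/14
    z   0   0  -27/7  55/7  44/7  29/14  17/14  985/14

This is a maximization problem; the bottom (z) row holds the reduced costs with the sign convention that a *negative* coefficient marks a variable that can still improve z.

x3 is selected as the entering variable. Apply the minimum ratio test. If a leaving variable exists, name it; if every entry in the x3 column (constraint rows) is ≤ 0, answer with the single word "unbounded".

x3-column entries: row 1: -5/7, row 2: -1/7. All ≤ 0, so x3 can increase without bound; the LP is unbounded in this direction.

unbounded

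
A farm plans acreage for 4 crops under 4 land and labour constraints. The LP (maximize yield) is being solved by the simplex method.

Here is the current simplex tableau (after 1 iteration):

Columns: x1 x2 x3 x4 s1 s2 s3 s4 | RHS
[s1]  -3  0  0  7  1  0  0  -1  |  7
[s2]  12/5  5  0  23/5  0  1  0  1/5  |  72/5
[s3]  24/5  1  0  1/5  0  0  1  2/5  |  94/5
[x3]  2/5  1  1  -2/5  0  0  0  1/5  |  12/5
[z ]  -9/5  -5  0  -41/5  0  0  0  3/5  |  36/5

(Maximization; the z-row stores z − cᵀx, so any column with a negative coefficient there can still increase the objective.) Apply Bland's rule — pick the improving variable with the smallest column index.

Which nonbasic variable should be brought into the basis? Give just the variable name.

x1

Objective-row coefficients: x1: -9/5, x2: -5, x3: 0, x4: -41/5, s1: 0, s2: 0, s3: 0, s4: 3/5.
Improving columns: x1, x2, x4. Bland's rule picks the smallest column index → x1.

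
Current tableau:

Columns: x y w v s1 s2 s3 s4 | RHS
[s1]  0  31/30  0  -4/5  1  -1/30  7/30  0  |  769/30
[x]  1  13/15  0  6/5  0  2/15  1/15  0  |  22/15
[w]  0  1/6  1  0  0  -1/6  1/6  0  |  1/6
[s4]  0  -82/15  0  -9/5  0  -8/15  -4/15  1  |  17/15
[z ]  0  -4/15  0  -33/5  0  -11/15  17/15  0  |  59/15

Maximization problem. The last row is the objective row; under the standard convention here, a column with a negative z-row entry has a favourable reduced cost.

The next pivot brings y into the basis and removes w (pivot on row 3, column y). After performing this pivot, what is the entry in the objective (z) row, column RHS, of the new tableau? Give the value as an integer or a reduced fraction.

Pivot element is row 3, column y: 1/6.
Normalize row 3: new (row 3, RHS) = (1/6)/(1/6) = 1.
z-row ← z-row − (-4/15)·(new row 3): 59/15 − (-4/15)·1 = 21/5.

21/5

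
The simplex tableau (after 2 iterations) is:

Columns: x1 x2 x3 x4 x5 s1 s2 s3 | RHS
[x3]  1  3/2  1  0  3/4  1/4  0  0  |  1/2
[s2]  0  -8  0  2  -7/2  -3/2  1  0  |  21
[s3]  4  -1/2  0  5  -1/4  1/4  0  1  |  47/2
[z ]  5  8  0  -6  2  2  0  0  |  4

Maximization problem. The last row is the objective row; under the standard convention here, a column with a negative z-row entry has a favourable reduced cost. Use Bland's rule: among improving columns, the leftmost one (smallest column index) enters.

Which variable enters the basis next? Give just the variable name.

Objective-row coefficients: x1: 5, x2: 8, x3: 0, x4: -6, x5: 2, s1: 2, s2: 0, s3: 0.
Improving columns: x4. Bland's rule picks the smallest column index → x4.

x4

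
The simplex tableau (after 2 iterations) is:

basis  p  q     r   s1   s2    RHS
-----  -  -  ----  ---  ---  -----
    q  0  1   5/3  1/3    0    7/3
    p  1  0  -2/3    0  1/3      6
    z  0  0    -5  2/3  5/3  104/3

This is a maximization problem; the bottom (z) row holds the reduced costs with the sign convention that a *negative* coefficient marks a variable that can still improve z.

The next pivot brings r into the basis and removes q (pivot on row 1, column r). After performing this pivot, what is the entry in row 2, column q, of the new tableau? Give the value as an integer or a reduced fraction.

Pivot element is row 1, column r: 5/3.
Normalize row 1: new (row 1, q) = 1/(5/3) = 3/5.
row 2 ← row 2 − (-2/3)·(new row 1): 0 − (-2/3)·(3/5) = 2/5.

2/5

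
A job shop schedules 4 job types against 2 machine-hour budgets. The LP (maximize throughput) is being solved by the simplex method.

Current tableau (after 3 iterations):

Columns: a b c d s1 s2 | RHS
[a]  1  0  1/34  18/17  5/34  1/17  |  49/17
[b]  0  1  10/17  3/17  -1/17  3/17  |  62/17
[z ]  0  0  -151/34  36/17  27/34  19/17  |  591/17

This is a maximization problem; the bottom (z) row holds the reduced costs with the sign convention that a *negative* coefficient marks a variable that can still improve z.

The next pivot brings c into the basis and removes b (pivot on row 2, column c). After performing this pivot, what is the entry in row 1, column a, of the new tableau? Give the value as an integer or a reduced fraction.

1

Pivot element is row 2, column c: 10/17.
Normalize row 2: new (row 2, a) = 0/(10/17) = 0.
row 1 ← row 1 − (1/34)·(new row 2): 1 − (1/34)·0 = 1.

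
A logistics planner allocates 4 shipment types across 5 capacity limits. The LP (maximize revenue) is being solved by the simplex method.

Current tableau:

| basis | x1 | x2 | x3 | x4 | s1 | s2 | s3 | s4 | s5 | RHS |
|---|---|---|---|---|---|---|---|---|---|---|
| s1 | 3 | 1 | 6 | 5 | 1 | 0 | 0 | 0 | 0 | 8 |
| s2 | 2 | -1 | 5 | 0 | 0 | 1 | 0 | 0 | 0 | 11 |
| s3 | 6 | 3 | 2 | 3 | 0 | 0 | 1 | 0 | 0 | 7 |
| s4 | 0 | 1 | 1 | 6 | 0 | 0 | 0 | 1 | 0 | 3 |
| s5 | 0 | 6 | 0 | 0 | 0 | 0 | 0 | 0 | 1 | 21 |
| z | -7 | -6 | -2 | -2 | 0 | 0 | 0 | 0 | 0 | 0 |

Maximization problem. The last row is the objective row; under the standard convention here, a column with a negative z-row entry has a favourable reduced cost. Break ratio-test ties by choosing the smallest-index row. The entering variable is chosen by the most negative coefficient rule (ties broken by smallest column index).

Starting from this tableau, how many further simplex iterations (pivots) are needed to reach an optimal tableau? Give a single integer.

2

pivot: x1 in, s3 out → z = 49/6
pivot: x2 in, x1 out → z = 14
No improving column remains; optimal.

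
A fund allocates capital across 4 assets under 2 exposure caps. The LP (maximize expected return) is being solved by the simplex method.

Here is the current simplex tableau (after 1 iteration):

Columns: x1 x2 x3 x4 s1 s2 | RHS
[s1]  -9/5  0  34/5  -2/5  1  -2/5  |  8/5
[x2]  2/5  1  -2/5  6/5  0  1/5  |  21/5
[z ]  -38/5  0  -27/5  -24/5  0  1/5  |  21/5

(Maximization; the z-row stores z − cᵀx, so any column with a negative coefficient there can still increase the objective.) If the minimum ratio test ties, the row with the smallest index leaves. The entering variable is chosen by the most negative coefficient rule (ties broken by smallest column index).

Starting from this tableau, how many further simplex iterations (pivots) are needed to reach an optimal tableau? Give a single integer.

2

pivot: x1 in, x2 out → z = 84
pivot: x3 in, s1 out → z = 1373/10
No improving column remains; optimal.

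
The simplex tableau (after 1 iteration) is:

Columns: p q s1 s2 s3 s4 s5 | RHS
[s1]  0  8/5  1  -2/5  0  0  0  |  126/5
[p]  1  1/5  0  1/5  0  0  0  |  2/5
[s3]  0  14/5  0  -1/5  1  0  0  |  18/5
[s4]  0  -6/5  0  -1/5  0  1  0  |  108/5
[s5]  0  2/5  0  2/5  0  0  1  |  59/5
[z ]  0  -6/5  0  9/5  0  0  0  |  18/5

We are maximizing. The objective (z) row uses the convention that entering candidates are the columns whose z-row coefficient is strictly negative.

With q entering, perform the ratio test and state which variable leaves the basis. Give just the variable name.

Ratios: row 1 (s1): (126/5)/(8/5) = 63/4; row 2 (p): (2/5)/(1/5) = 2; row 3 (s3): (18/5)/(14/5) = 9/7; row 4 (s4): entry -6/5 ≤ 0, skip; row 5 (s5): (59/5)/(2/5) = 59/2.
Minimum ratio 9/7 is in the s3 row, so s3 leaves.

s3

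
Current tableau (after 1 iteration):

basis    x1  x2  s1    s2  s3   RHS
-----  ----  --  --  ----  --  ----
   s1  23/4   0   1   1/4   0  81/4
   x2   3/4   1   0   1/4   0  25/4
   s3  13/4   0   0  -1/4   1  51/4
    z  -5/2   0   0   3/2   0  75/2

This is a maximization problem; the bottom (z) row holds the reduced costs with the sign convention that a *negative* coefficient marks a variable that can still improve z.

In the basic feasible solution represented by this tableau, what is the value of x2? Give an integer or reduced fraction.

x2 is basic (row 2); its value is the RHS of that row: 25/4.

25/4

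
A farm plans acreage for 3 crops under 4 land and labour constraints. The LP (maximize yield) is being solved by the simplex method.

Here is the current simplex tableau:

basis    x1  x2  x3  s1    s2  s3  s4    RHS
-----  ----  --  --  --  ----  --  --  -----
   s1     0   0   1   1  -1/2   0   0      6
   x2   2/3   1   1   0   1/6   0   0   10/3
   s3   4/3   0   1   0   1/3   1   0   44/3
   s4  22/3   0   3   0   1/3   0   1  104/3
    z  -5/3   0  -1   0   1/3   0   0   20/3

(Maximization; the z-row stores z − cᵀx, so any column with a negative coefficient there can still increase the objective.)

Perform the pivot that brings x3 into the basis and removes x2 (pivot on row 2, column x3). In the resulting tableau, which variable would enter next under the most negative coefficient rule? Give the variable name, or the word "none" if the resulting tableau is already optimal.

Pivot element 1. New z-row = old z-row − (-1)·(row 2/1).
Updated z-row coefficients: x1: -1, x2: 1, x3: 0, s1: 0, s2: 1/2, s3: 0, s4: 0.
The most negative is -1 in column x1, so x1 would enter next.

x1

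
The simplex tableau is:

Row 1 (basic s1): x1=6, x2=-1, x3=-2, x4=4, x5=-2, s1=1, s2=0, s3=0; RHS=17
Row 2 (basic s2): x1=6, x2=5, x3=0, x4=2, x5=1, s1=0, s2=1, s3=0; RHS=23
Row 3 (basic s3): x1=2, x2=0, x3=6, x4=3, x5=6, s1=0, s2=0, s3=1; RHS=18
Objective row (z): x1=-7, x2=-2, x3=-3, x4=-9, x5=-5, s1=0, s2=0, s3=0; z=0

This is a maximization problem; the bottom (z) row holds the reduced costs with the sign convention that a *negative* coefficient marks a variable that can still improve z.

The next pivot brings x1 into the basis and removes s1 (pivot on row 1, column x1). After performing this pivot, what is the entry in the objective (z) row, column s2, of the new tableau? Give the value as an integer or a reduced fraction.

Pivot element is row 1, column x1: 6.
Normalize row 1: new (row 1, s2) = 0/6 = 0.
z-row ← z-row − (-7)·(new row 1): 0 − (-7)·0 = 0.

0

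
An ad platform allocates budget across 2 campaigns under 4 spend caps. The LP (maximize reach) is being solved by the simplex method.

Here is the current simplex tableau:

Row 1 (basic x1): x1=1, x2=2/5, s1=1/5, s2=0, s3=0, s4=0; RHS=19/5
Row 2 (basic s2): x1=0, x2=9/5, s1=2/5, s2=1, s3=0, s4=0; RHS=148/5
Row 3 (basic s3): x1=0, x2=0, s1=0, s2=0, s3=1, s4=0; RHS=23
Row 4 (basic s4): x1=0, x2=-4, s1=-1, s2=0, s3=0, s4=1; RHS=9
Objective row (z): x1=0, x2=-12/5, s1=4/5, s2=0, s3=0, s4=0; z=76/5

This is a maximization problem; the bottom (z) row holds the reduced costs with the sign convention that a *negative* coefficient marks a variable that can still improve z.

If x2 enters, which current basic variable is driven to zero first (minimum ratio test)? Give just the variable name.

x1

Ratios: row 1 (x1): (19/5)/(2/5) = 19/2; row 2 (s2): (148/5)/(9/5) = 148/9; row 3 (s3): entry 0 ≤ 0, skip; row 4 (s4): entry -4 ≤ 0, skip.
Minimum ratio 19/2 is in the x1 row, so x1 leaves.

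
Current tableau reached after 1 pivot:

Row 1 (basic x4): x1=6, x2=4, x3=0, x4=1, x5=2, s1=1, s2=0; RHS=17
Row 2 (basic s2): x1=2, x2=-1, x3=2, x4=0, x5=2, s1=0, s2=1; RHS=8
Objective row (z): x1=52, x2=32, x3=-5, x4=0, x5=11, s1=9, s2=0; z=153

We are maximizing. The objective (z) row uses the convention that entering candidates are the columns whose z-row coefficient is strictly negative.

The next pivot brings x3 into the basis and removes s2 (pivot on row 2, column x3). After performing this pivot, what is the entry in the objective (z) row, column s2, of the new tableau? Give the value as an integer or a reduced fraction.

Pivot element is row 2, column x3: 2.
Normalize row 2: new (row 2, s2) = 1/2 = 1/2.
z-row ← z-row − (-5)·(new row 2): 0 − (-5)·(1/2) = 5/2.

5/2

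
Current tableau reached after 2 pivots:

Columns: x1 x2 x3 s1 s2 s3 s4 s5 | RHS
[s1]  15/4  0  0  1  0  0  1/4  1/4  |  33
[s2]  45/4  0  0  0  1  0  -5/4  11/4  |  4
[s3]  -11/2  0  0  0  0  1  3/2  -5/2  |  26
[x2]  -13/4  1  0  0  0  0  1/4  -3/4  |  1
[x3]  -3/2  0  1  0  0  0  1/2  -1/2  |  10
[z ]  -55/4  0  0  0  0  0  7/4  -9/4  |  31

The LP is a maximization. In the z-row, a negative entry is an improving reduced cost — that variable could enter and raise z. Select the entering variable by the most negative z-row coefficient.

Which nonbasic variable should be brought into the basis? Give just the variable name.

Objective-row coefficients: x1: -55/4, x2: 0, x3: 0, s1: 0, s2: 0, s3: 0, s4: 7/4, s5: -9/4.
The most negative is -55/4 in column x1, so x1 enters.

x1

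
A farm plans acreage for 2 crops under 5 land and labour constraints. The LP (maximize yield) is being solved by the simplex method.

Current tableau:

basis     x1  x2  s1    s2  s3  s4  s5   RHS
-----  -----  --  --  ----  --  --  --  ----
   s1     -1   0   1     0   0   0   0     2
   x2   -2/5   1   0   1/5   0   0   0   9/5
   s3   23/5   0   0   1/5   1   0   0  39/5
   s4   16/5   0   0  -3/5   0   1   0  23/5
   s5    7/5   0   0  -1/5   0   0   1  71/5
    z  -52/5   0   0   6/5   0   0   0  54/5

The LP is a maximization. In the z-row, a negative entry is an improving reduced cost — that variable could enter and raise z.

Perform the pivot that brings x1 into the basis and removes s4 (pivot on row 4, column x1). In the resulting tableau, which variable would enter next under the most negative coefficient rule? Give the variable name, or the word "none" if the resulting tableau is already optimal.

s2

Pivot element 16/5. New z-row = old z-row − (-52/5)·(row 4/(16/5)).
Updated z-row coefficients: x1: 0, x2: 0, s1: 0, s2: -3/4, s3: 0, s4: 13/4, s5: 0.
The most negative is -3/4 in column s2, so s2 would enter next.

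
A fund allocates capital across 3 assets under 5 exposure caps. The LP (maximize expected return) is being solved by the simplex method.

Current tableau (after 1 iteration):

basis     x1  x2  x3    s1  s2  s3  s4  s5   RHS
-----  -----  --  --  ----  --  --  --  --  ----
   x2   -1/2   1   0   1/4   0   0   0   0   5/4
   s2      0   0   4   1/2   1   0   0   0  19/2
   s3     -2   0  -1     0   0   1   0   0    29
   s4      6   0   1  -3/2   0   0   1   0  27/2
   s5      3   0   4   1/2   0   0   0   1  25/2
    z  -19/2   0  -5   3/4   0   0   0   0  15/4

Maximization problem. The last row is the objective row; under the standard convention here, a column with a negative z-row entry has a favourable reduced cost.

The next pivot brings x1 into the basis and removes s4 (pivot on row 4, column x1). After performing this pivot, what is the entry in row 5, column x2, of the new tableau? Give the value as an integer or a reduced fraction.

Pivot element is row 4, column x1: 6.
Normalize row 4: new (row 4, x2) = 0/6 = 0.
row 5 ← row 5 − 3·(new row 4): 0 − 3·0 = 0.

0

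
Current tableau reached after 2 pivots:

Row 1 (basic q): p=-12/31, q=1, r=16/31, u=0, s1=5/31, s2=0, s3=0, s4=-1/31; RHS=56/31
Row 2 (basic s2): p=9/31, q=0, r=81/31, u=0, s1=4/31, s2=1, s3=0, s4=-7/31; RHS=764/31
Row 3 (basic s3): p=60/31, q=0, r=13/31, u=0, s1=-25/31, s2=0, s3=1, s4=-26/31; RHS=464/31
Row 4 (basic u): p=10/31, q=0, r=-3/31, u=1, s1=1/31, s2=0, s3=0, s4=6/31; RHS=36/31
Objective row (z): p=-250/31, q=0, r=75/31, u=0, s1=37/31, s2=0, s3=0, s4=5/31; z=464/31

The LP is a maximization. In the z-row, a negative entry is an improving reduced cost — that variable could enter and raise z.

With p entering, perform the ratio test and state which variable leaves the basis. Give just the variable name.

Ratios: row 1 (q): entry -12/31 ≤ 0, skip; row 2 (s2): (764/31)/(9/31) = 764/9; row 3 (s3): (464/31)/(60/31) = 116/15; row 4 (u): (36/31)/(10/31) = 18/5.
Minimum ratio 18/5 is in the u row, so u leaves.

u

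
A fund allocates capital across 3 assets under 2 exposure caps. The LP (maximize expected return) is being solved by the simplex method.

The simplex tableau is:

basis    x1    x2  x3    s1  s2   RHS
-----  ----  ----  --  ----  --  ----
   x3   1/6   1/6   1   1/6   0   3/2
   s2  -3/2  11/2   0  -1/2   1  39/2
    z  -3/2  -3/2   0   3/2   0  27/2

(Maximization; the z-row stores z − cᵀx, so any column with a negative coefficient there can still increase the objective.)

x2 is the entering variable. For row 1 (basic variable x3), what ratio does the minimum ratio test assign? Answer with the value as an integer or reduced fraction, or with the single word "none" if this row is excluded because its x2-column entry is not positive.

9

Ratio = RHS / (x2 entry) = (3/2) / (1/6) = 9.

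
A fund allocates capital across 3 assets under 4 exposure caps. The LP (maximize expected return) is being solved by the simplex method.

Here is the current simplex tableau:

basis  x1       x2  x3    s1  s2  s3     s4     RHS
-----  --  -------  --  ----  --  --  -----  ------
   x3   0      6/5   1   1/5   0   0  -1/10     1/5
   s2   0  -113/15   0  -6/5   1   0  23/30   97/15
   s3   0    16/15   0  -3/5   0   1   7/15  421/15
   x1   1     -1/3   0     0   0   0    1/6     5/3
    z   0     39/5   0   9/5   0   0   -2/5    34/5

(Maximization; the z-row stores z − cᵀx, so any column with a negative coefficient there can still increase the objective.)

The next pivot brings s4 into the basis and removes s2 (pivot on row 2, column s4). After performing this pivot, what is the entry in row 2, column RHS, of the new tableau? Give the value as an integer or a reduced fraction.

194/23

Pivot element is row 2, column s4: 23/30.
Normalize row 2: new (row 2, RHS) = (97/15)/(23/30) = 194/23.
Row 2 is the pivot row, so the entry is 194/23.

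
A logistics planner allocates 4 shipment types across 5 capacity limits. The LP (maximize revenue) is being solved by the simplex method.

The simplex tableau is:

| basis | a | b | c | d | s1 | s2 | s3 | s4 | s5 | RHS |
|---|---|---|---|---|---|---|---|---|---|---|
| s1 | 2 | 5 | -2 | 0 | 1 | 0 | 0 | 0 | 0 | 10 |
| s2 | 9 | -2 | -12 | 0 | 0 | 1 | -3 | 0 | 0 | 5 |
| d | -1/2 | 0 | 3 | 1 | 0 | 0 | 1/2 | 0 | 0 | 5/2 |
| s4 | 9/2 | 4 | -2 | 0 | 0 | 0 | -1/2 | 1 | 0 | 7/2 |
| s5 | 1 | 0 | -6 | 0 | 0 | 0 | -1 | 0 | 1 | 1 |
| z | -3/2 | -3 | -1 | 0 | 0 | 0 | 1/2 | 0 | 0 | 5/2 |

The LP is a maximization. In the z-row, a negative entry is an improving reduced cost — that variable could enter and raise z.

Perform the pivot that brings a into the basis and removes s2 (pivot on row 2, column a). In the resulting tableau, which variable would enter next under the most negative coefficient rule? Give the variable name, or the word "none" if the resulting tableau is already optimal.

b

Pivot element 9. New z-row = old z-row − (-3/2)·(row 2/9).
Updated z-row coefficients: a: 0, b: -10/3, c: -3, d: 0, s1: 0, s2: 1/6, s3: 0, s4: 0, s5: 0.
The most negative is -10/3 in column b, so b would enter next.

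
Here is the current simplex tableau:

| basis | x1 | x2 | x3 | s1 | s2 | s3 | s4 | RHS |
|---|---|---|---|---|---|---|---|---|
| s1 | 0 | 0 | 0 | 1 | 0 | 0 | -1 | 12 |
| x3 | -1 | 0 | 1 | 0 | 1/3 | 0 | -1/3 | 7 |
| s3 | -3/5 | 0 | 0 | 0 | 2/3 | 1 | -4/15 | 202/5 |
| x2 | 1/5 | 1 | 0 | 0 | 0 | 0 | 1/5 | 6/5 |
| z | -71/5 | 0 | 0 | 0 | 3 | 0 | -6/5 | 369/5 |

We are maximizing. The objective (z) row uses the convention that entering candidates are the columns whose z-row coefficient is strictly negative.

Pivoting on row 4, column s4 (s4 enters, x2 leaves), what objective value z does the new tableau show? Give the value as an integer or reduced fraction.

Minimum ratio for s4: (6/5)/(1/5) = 6.
z changes by −(z-row coeff of s4)·ratio = −(-6/5)·6 = 36/5.
New z = 369/5 + (36/5) = 81.

81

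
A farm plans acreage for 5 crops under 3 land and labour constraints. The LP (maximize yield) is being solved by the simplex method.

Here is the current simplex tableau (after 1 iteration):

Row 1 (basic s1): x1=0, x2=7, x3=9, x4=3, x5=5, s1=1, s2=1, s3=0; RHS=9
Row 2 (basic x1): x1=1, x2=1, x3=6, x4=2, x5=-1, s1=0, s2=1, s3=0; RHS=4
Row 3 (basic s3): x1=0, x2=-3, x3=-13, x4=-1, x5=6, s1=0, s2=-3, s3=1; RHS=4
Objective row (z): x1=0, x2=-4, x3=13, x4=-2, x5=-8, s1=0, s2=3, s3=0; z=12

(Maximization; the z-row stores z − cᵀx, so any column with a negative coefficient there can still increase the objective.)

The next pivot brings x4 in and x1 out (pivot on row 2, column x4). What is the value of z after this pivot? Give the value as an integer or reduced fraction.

Minimum ratio for x4: 4/2 = 2.
z changes by −(z-row coeff of x4)·ratio = −(-2)·2 = 4.
New z = 12 + 4 = 16.

16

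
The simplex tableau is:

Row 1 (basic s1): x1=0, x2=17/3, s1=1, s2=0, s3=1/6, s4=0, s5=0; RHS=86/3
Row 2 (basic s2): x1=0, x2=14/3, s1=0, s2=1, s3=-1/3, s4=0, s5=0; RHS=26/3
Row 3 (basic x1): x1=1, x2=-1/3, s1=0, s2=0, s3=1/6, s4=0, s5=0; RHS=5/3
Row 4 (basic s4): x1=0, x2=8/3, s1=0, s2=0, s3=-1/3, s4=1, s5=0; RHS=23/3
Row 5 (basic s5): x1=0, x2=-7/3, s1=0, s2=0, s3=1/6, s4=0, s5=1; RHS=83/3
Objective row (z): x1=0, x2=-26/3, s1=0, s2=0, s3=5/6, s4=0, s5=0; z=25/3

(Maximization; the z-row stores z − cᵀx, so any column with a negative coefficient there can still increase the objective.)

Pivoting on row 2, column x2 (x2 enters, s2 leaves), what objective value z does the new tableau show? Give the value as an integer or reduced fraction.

Minimum ratio for x2: (26/3)/(14/3) = 13/7.
z changes by −(z-row coeff of x2)·ratio = −(-26/3)·(13/7) = 338/21.
New z = 25/3 + (338/21) = 171/7.

171/7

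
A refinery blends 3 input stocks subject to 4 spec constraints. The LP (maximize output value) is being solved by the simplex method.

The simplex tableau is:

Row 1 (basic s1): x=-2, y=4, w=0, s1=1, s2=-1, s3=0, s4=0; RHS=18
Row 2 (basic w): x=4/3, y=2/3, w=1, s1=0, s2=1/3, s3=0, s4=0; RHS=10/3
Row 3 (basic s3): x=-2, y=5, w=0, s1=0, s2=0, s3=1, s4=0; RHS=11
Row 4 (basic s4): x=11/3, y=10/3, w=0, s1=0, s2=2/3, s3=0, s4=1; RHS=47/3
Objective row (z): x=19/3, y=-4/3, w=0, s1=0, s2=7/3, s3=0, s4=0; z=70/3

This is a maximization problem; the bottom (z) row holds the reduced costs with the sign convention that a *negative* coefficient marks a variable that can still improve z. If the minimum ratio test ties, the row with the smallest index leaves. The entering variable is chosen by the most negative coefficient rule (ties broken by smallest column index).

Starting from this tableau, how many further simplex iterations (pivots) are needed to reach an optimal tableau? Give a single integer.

pivot: y in, s3 out → z = 394/15
No improving column remains; optimal.

1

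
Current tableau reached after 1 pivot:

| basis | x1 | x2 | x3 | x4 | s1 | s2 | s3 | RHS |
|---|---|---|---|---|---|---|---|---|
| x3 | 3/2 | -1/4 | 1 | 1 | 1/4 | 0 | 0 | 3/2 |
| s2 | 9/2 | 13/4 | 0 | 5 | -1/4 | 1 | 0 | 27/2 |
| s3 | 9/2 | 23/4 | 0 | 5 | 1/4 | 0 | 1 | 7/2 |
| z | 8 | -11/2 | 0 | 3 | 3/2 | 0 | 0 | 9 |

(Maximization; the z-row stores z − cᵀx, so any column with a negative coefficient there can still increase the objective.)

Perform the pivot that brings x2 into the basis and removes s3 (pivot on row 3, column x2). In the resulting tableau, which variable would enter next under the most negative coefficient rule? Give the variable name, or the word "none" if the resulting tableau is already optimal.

none

Pivot element 23/4. New z-row = old z-row − (-11/2)·(row 3/(23/4)).
Updated z-row coefficients: x1: 283/23, x2: 0, x3: 0, x4: 179/23, s1: 40/23, s2: 0, s3: 22/23.
No coefficient is strictly negative; the tableau after this pivot is optimal.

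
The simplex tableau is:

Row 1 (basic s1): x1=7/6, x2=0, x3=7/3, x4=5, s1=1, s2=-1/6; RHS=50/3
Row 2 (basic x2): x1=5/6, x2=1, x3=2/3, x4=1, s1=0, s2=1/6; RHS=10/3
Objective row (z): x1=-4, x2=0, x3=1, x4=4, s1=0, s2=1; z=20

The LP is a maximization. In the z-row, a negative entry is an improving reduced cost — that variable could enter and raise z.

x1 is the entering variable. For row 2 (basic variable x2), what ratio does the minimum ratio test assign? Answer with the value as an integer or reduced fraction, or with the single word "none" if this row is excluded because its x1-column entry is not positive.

Ratio = RHS / (x1 entry) = (10/3) / (5/6) = 4.

4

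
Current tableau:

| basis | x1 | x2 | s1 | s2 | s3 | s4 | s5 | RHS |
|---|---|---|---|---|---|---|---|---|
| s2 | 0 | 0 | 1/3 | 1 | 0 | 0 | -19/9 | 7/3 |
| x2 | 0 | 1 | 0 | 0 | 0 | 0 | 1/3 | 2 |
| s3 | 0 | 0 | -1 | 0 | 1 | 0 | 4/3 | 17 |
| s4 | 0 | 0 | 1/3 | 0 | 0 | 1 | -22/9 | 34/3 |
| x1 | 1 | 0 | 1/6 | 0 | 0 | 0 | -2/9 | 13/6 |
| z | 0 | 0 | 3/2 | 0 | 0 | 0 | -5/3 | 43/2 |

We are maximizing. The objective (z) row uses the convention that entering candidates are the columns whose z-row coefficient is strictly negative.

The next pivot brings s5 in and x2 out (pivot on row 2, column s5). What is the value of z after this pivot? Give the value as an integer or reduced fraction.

Minimum ratio for s5: 2/(1/3) = 6.
z changes by −(z-row coeff of s5)·ratio = −(-5/3)·6 = 10.
New z = 43/2 + 10 = 63/2.

63/2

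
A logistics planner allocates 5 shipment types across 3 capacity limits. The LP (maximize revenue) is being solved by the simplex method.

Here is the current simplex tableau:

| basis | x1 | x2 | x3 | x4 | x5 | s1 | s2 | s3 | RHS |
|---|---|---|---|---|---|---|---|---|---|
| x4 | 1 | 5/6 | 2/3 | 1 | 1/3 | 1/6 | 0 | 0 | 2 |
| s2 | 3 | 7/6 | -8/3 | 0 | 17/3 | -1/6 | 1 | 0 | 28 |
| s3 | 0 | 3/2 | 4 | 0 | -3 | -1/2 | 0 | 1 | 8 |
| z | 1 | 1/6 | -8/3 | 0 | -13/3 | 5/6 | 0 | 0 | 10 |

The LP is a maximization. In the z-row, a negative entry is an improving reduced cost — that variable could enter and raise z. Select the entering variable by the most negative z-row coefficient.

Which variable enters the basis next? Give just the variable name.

Objective-row coefficients: x1: 1, x2: 1/6, x3: -8/3, x4: 0, x5: -13/3, s1: 5/6, s2: 0, s3: 0.
The most negative is -13/3 in column x5, so x5 enters.

x5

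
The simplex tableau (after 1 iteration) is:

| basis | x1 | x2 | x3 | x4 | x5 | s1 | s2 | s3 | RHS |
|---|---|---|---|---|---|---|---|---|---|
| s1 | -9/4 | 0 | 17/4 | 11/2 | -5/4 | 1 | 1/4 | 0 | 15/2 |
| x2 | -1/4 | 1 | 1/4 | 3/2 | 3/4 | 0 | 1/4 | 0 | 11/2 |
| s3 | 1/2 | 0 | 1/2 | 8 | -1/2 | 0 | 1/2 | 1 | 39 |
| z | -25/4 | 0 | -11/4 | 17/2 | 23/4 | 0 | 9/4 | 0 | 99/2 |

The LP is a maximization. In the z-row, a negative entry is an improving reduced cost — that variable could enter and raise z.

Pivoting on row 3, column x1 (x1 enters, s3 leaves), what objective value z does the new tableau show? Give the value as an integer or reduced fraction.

537

Minimum ratio for x1: 39/(1/2) = 78.
z changes by −(z-row coeff of x1)·ratio = −(-25/4)·78 = 975/2.
New z = 99/2 + (975/2) = 537.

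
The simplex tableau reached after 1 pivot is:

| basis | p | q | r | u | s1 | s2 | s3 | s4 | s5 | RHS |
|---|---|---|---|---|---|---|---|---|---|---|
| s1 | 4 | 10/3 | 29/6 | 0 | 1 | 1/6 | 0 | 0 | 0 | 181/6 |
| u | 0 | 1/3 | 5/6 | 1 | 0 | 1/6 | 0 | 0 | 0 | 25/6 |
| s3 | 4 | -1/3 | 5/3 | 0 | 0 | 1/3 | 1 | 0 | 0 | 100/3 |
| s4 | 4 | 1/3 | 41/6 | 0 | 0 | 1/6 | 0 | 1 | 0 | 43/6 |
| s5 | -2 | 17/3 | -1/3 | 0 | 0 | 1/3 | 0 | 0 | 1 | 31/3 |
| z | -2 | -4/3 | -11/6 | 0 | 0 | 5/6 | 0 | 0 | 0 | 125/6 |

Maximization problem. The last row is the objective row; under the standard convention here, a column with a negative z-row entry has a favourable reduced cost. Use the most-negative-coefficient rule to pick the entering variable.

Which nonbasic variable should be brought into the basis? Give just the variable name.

p

Objective-row coefficients: p: -2, q: -4/3, r: -11/6, u: 0, s1: 0, s2: 5/6, s3: 0, s4: 0, s5: 0.
The most negative is -2 in column p, so p enters.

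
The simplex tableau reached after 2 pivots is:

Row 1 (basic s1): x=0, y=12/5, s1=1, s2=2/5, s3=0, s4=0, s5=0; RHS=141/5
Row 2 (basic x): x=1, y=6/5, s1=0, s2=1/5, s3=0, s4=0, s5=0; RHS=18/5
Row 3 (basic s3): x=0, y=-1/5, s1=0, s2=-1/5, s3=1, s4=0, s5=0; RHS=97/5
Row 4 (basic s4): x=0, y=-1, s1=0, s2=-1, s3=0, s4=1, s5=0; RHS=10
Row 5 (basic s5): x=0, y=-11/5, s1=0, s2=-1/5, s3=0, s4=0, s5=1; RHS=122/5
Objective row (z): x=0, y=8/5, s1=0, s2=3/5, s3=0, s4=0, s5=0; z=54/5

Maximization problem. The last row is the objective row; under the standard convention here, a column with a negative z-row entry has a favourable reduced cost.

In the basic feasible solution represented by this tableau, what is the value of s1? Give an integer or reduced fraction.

s1 is basic (row 1); its value is the RHS of that row: 141/5.

141/5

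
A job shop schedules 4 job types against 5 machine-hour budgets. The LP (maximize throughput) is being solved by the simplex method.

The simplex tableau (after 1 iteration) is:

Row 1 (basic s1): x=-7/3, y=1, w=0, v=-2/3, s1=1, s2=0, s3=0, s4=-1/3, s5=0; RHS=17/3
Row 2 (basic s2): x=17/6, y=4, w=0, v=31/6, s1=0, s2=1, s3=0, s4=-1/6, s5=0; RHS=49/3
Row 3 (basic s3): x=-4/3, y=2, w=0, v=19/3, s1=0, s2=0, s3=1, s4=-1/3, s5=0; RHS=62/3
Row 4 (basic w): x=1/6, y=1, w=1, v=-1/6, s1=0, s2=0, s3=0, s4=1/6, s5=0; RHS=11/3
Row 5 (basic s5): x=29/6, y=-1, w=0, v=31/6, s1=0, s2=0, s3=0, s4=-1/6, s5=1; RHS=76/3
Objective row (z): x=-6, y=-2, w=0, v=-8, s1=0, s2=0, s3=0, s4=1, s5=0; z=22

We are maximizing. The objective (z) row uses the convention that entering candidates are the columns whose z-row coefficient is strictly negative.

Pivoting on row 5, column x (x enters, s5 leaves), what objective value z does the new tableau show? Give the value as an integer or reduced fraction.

Minimum ratio for x: (76/3)/(29/6) = 152/29.
z changes by −(z-row coeff of x)·ratio = −(-6)·(152/29) = 912/29.
New z = 22 + (912/29) = 1550/29.

1550/29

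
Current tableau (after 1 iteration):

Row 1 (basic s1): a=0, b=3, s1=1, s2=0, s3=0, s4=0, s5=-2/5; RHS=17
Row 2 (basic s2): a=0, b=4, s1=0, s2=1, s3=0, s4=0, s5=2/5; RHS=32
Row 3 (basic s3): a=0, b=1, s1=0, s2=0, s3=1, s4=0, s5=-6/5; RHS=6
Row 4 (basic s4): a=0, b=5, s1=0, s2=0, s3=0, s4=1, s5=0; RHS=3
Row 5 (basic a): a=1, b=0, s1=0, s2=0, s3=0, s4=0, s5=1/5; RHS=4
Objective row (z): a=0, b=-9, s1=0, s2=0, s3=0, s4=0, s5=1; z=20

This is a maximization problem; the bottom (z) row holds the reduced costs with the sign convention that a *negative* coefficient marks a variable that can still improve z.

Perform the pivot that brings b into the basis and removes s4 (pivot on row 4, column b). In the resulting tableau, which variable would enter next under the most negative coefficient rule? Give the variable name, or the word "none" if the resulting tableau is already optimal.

none

Pivot element 5. New z-row = old z-row − (-9)·(row 4/5).
Updated z-row coefficients: a: 0, b: 0, s1: 0, s2: 0, s3: 0, s4: 9/5, s5: 1.
No coefficient is strictly negative; the tableau after this pivot is optimal.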